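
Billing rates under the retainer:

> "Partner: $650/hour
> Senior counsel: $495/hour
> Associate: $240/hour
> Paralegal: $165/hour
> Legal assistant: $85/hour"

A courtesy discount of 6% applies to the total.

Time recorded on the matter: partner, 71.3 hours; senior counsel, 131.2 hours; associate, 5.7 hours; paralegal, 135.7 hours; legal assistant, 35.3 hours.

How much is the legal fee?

Partner: 71.3 × $650 = $46,345.00
Senior counsel: 131.2 × $495 = $64,944.00
Associate: 5.7 × $240 = $1,368.00
Paralegal: 135.7 × $165 = $22,390.50
Legal assistant: 35.3 × $85 = $3,000.50
Subtotal: $138,048.00
Less 6% discount: −$8,282.88
Total: $138,048.00 − $8,282.88 = $129,765.12

$129,765.12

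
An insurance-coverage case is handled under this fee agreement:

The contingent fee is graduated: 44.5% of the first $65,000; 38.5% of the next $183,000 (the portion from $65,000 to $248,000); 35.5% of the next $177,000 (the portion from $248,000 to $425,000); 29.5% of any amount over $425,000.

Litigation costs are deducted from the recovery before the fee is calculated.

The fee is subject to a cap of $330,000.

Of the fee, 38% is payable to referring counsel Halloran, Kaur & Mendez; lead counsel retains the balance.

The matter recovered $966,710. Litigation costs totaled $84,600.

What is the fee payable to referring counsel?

$112,883.73

Fee base (net of costs): $966,710 − $84,600 = $882,110
First $65,000 at 44.5% = $28,925.00
Next $183,000 at 38.5% = $70,455.00
Next $177,000 at 35.5% = $62,835.00
Remaining $457,110 at 29.5% = $134,847.45
Fee: $28,925.00 + $70,455.00 + $62,835.00 + $134,847.45 = $297,062.45
$297,062.45 is under the $330,000 cap.
Referral share: 38% of $297,062.45 = $112,883.73; lead counsel retains $297,062.45 − $112,883.73 = $184,178.72.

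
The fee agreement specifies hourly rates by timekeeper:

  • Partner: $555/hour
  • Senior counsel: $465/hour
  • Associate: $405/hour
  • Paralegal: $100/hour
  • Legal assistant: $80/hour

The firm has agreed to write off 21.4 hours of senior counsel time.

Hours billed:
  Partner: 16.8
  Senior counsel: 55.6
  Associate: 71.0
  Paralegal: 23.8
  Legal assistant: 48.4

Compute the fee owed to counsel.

$60,234.00

Partner: 16.8 × $555 = $9,324.00
Senior counsel: 55.6 × $465 = $25,854.00
Associate: 71.0 × $405 = $28,755.00
Paralegal: 23.8 × $100 = $2,380.00
Legal assistant: 48.4 × $80 = $3,872.00
Subtotal: $70,185.00
Write-off: 21.4 × $465 = $9,951.00
Total: $70,185.00 − $9,951.00 = $60,234.00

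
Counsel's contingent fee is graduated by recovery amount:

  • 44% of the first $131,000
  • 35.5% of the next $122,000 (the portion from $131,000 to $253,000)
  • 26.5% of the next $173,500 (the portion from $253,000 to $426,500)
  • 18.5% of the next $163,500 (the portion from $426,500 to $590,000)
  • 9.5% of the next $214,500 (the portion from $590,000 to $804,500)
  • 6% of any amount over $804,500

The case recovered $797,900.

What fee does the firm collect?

First $131,000 at 44% = $57,640.00
Next $122,000 at 35.5% = $43,310.00
Next $173,500 at 26.5% = $45,977.50
Next $163,500 at 18.5% = $30,247.50
Remaining $207,900 at 9.5% = $19,750.50
Fee: $57,640.00 + $43,310.00 + $45,977.50 + $30,247.50 + $19,750.50 = $196,925.50

$196,925.50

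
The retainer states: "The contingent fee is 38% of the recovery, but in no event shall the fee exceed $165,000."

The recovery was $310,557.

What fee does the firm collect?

$118,011.66

38% of $310,557 = $118,011.66
That is under the $165,000 cap.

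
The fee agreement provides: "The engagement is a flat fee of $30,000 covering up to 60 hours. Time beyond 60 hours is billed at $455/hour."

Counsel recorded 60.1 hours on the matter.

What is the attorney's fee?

Flat fee: $30,000.00
Excess hours: 60.1 − 60 = 0.1
Overrun: 0.1 × $455 = $45.50
Total: $30,000.00 + $45.50 = $30,045.50

$30,045.50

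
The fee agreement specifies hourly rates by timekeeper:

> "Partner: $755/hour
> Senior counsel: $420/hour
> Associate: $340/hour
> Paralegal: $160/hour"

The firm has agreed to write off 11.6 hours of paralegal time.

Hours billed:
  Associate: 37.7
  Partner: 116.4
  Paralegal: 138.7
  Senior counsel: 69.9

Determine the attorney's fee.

Partner: 116.4 × $755 = $87,882.00
Senior counsel: 69.9 × $420 = $29,358.00
Associate: 37.7 × $340 = $12,818.00
Paralegal: 138.7 × $160 = $22,192.00
Subtotal: $152,250.00
Write-off: 11.6 × $160 = $1,856.00
Total: $152,250.00 − $1,856.00 = $150,394.00

$150,394.00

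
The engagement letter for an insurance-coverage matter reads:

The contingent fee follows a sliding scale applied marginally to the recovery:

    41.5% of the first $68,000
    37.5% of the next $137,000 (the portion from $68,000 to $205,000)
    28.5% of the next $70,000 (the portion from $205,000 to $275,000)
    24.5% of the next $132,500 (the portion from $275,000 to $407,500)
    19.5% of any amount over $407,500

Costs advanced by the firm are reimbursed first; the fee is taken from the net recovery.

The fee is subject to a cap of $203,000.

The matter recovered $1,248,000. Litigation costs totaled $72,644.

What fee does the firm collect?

Fee base (net of costs): $1,248,000 − $72,644 = $1,175,356
First $68,000 at 41.5% = $28,220.00
Next $137,000 at 37.5% = $51,375.00
Next $70,000 at 28.5% = $19,950.00
Next $132,500 at 24.5% = $32,462.50
Remaining $767,856 at 19.5% = $149,731.92
Fee: $28,220.00 + $51,375.00 + $19,950.00 + $32,462.50 + $149,731.92 = $281,739.42
$281,739.42 exceeds the $203,000 cap, so the fee is capped at $203,000.00.

$203,000.00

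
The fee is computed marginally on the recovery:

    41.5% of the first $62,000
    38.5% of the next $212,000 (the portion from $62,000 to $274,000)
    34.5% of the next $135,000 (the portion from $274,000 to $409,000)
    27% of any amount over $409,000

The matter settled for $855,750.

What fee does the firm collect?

First $62,000 at 41.5% = $25,730.00
Next $212,000 at 38.5% = $81,620.00
Next $135,000 at 34.5% = $46,575.00
Remaining $446,750 at 27% = $120,622.50
Fee: $25,730.00 + $81,620.00 + $46,575.00 + $120,622.50 = $274,547.50

$274,547.50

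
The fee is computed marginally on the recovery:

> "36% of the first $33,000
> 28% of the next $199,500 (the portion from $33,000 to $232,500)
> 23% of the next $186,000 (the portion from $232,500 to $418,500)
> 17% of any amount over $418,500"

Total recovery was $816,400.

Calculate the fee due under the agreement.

$178,163.00

First $33,000 at 36% = $11,880.00
Next $199,500 at 28% = $55,860.00
Next $186,000 at 23% = $42,780.00
Remaining $397,900 at 17% = $67,643.00
Fee: $11,880.00 + $55,860.00 + $42,780.00 + $67,643.00 = $178,163.00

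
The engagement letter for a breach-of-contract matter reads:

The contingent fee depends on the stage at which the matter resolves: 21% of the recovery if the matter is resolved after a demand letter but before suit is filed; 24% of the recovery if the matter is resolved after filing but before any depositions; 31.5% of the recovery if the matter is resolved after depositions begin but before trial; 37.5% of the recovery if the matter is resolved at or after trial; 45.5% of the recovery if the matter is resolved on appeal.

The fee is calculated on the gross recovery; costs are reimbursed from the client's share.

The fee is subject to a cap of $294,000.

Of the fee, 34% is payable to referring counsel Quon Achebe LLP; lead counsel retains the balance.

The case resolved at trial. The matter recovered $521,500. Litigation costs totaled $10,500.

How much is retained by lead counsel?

Fee base is the gross recovery, $521,500; costs are reimbursed separately.
The matter resolved at trial, so the 37.5% rate applies.
$521,500 × 37.5% = $195,562.50
$195,562.50 is under the $294,000 cap.
Referral share: 34% of $195,562.50 = $66,491.25; lead counsel retains $195,562.50 − $66,491.25 = $129,071.25.

$129,071.25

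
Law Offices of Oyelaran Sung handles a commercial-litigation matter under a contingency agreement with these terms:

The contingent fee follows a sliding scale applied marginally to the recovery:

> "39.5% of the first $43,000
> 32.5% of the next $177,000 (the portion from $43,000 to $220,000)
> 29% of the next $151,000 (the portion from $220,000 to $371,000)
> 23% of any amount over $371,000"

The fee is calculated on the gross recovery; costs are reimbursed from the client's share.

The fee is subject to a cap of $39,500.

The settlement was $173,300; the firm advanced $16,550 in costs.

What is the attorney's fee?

Fee base is the gross recovery, $173,300; costs are reimbursed separately.
First $43,000 at 39.5% = $16,985.00
Remaining $130,300 at 32.5% = $42,347.50
Fee: $16,985.00 + $42,347.50 = $59,332.50
$59,332.50 exceeds the $39,500 cap, so the fee is capped at $39,500.00.

$39,500.00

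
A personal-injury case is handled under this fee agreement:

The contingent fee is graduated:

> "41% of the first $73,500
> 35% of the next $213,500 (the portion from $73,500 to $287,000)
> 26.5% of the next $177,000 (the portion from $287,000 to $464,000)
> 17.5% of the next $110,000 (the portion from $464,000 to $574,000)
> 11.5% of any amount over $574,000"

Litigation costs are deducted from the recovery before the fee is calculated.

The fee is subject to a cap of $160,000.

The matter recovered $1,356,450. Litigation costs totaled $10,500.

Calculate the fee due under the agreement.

$160,000.00

Fee base (net of costs): $1,356,450 − $10,500 = $1,345,950
First $73,500 at 41% = $30,135.00
Next $213,500 at 35% = $74,725.00
Next $177,000 at 26.5% = $46,905.00
Next $110,000 at 17.5% = $19,250.00
Remaining $771,950 at 11.5% = $88,774.25
Fee: $30,135.00 + $74,725.00 + $46,905.00 + $19,250.00 + $88,774.25 = $259,789.25
$259,789.25 exceeds the $160,000 cap, so the fee is capped at $160,000.00.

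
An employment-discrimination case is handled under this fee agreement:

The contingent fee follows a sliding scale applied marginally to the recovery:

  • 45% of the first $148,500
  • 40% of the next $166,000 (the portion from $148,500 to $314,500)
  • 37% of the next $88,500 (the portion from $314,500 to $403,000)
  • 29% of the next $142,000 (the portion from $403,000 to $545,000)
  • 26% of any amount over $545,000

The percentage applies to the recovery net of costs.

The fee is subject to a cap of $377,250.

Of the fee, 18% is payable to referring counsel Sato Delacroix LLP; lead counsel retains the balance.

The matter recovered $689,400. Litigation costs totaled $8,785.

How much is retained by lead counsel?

$198,776.12

Fee base (net of costs): $689,400 − $8,785 = $680,615
First $148,500 at 45% = $66,825.00
Next $166,000 at 40% = $66,400.00
Next $88,500 at 37% = $32,745.00
Next $142,000 at 29% = $41,180.00
Remaining $135,615 at 26% = $35,259.90
Fee: $66,825.00 + $66,400.00 + $32,745.00 + $41,180.00 + $35,259.90 = $242,409.90
$242,409.90 is under the $377,250 cap.
Referral share: 18% of $242,409.90 = $43,633.78; lead counsel retains $242,409.90 − $43,633.78 = $198,776.12.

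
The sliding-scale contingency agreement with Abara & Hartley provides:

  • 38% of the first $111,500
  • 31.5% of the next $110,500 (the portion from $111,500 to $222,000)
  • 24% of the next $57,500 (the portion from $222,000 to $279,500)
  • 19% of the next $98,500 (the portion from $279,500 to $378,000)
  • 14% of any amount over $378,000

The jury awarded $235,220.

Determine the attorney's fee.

$80,350.30

First $111,500 at 38% = $42,370.00
Next $110,500 at 31.5% = $34,807.50
Remaining $13,220 at 24% = $3,172.80
Fee: $42,370.00 + $34,807.50 + $3,172.80 = $80,350.30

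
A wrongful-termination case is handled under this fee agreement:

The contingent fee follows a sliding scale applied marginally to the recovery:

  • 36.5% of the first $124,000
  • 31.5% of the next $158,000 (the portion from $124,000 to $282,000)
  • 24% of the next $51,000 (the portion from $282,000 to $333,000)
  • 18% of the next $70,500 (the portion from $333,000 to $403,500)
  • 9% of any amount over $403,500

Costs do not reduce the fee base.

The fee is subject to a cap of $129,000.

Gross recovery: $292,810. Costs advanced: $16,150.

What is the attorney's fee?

$97,624.40

Fee base is the gross recovery, $292,810; costs are reimbursed separately.
First $124,000 at 36.5% = $45,260.00
Next $158,000 at 31.5% = $49,770.00
Remaining $10,810 at 24% = $2,594.40
Fee: $45,260.00 + $49,770.00 + $2,594.40 = $97,624.40
$97,624.40 is under the $129,000 cap.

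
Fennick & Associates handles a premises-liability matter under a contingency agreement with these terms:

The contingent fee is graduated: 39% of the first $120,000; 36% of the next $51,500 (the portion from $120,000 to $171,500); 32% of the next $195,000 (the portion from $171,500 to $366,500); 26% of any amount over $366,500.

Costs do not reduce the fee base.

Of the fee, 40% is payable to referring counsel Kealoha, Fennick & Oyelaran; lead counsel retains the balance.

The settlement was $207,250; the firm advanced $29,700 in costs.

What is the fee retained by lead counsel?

$46,068.00

Fee base is the gross recovery, $207,250; costs are reimbursed separately.
First $120,000 at 39% = $46,800.00
Next $51,500 at 36% = $18,540.00
Remaining $35,750 at 32% = $11,440.00
Fee: $46,800.00 + $18,540.00 + $11,440.00 = $76,780.00
Referral share: 40% of $76,780.00 = $30,712.00; lead counsel retains $76,780.00 − $30,712.00 = $46,068.00.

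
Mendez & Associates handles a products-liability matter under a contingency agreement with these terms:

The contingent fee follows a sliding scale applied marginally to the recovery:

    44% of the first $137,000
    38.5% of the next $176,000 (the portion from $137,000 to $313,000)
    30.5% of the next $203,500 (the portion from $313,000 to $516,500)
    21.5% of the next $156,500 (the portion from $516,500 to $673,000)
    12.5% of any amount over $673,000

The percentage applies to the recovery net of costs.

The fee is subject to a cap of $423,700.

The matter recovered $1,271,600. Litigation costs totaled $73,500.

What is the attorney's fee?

$289,392.50

Fee base (net of costs): $1,271,600 − $73,500 = $1,198,100
First $137,000 at 44% = $60,280.00
Next $176,000 at 38.5% = $67,760.00
Next $203,500 at 30.5% = $62,067.50
Next $156,500 at 21.5% = $33,647.50
Remaining $525,100 at 12.5% = $65,637.50
Fee: $60,280.00 + $67,760.00 + $62,067.50 + $33,647.50 + $65,637.50 = $289,392.50
$289,392.50 is under the $423,700 cap.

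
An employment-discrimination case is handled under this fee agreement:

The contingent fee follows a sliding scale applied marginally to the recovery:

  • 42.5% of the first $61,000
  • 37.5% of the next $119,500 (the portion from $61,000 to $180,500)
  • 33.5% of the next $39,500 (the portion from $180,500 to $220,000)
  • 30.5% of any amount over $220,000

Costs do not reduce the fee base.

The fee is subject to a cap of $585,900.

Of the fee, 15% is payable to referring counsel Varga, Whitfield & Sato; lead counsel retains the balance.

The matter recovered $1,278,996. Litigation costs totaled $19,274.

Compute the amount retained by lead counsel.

$345,919.21

Fee base is the gross recovery, $1,278,996; costs are reimbursed separately.
First $61,000 at 42.5% = $25,925.00
Next $119,500 at 37.5% = $44,812.50
Next $39,500 at 33.5% = $13,232.50
Remaining $1,058,996 at 30.5% = $322,993.78
Fee: $25,925.00 + $44,812.50 + $13,232.50 + $322,993.78 = $406,963.78
$406,963.78 is under the $585,900 cap.
Referral share: 15% of $406,963.78 = $61,044.57; lead counsel retains $406,963.78 − $61,044.57 = $345,919.21.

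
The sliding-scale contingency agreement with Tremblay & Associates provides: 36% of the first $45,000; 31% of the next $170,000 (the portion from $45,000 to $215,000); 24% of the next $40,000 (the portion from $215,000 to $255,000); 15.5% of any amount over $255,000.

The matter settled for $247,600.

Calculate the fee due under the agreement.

First $45,000 at 36% = $16,200.00
Next $170,000 at 31% = $52,700.00
Remaining $32,600 at 24% = $7,824.00
Fee: $16,200.00 + $52,700.00 + $7,824.00 = $76,724.00

$76,724.00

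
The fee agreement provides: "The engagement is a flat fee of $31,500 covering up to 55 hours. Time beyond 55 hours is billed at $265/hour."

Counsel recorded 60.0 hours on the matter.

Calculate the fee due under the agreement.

Flat fee: $31,500.00
Excess hours: 60.0 − 55 = 5.0
Overrun: 5.0 × $265 = $1,325.00
Total: $31,500.00 + $1,325.00 = $32,825.00

$32,825.00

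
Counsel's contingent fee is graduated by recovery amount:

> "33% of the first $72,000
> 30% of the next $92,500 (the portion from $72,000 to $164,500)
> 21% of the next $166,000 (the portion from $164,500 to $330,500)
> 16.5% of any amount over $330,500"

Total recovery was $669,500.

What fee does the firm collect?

First $72,000 at 33% = $23,760.00
Next $92,500 at 30% = $27,750.00
Next $166,000 at 21% = $34,860.00
Remaining $339,000 at 16.5% = $55,935.00
Fee: $23,760.00 + $27,750.00 + $34,860.00 + $55,935.00 = $142,305.00

$142,305.00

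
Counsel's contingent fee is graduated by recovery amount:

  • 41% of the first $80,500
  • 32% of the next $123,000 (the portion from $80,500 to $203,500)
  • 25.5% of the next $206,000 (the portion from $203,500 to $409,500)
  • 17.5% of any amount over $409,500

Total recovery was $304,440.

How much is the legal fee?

$98,104.70

First $80,500 at 41% = $33,005.00
Next $123,000 at 32% = $39,360.00
Remaining $100,940 at 25.5% = $25,739.70
Fee: $33,005.00 + $39,360.00 + $25,739.70 = $98,104.70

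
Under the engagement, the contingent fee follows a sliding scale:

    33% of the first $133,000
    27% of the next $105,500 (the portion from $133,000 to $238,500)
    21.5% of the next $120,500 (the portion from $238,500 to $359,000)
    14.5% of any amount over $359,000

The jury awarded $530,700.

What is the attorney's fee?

First $133,000 at 33% = $43,890.00
Next $105,500 at 27% = $28,485.00
Next $120,500 at 21.5% = $25,907.50
Remaining $171,700 at 14.5% = $24,896.50
Fee: $43,890.00 + $28,485.00 + $25,907.50 + $24,896.50 = $123,179.00

$123,179.00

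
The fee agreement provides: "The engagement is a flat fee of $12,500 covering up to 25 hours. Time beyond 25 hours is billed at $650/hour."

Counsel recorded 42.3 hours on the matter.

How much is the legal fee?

Flat fee: $12,500.00
Excess hours: 42.3 − 25 = 17.3
Overrun: 17.3 × $650 = $11,245.00
Total: $12,500.00 + $11,245.00 = $23,745.00

$23,745.00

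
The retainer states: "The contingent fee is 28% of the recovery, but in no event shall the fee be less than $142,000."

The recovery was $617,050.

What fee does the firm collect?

28% of $617,050 = $172,774.00
That exceeds the $142,000 minimum.

$172,774.00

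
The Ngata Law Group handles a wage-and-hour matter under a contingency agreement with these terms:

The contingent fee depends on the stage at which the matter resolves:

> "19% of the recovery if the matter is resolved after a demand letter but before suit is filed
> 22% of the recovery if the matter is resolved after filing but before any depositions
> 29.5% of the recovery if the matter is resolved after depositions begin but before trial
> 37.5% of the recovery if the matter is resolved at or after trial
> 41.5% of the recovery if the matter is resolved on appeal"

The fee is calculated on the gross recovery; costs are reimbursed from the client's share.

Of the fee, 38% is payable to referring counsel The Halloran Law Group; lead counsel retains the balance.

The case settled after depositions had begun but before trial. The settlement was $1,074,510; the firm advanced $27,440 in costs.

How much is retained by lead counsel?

$196,527.88

Fee base is the gross recovery, $1,074,510; costs are reimbursed separately.
The matter settled after depositions had begun but before trial, so the 29.5% rate applies.
$1,074,510 × 29.5% = $316,980.45
Referral share: 38% of $316,980.45 = $120,452.57; lead counsel retains $316,980.45 − $120,452.57 = $196,527.88.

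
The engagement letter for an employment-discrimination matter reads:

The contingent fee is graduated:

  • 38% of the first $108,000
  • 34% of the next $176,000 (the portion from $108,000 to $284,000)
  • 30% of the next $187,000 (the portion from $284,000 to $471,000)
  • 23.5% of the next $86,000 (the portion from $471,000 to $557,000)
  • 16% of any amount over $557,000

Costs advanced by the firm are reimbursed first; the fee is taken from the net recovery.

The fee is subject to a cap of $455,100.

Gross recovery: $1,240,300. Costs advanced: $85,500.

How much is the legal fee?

$272,838.00

Fee base (net of costs): $1,240,300 − $85,500 = $1,154,800
First $108,000 at 38% = $41,040.00
Next $176,000 at 34% = $59,840.00
Next $187,000 at 30% = $56,100.00
Next $86,000 at 23.5% = $20,210.00
Remaining $597,800 at 16% = $95,648.00
Fee: $41,040.00 + $59,840.00 + $56,100.00 + $20,210.00 + $95,648.00 = $272,838.00
$272,838.00 is under the $455,100 cap.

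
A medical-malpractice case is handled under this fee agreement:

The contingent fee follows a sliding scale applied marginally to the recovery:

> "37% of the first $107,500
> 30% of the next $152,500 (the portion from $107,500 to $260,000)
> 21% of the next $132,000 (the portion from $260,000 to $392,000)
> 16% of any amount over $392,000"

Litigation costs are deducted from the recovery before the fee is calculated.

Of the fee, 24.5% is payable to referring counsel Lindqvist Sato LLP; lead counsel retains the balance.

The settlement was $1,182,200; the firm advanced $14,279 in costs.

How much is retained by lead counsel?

Fee base (net of costs): $1,182,200 − $14,279 = $1,167,921
First $107,500 at 37% = $39,775.00
Next $152,500 at 30% = $45,750.00
Next $132,000 at 21% = $27,720.00
Remaining $775,921 at 16% = $124,147.36
Fee: $39,775.00 + $45,750.00 + $27,720.00 + $124,147.36 = $237,392.36
Referral share: 24.5% of $237,392.36 = $58,161.13; lead counsel retains $237,392.36 − $58,161.13 = $179,231.23.

$179,231.23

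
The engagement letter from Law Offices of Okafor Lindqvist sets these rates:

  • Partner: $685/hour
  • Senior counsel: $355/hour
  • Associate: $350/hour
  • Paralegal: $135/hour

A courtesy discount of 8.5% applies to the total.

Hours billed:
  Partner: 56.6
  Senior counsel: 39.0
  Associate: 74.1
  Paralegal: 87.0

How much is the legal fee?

Partner: 56.6 × $685 = $38,771.00
Senior counsel: 39.0 × $355 = $13,845.00
Associate: 74.1 × $350 = $25,935.00
Paralegal: 87.0 × $135 = $11,745.00
Subtotal: $90,296.00
Less 8.5% discount: −$7,675.16
Total: $90,296.00 − $7,675.16 = $82,620.84

$82,620.84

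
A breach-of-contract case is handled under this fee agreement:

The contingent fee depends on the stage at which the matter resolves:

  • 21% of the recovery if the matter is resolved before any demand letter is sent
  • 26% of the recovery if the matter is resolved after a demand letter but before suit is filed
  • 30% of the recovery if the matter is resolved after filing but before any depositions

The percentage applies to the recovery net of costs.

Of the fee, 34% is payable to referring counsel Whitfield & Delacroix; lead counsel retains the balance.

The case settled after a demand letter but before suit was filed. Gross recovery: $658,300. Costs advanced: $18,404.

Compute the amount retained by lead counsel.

$109,806.15

Fee base (net of costs): $658,300 − $18,404 = $639,896
The matter settled after a demand letter but before suit was filed, so the 26% rate applies.
$639,896 × 26% = $166,372.96
Referral share: 34% of $166,372.96 = $56,566.81; lead counsel retains $166,372.96 − $56,566.81 = $109,806.15.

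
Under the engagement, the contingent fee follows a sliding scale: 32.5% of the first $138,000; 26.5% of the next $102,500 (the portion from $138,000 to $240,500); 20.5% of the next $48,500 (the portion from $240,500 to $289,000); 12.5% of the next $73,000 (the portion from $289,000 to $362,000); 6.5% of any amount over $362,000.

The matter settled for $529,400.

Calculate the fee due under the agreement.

First $138,000 at 32.5% = $44,850.00
Next $102,500 at 26.5% = $27,162.50
Next $48,500 at 20.5% = $9,942.50
Next $73,000 at 12.5% = $9,125.00
Remaining $167,400 at 6.5% = $10,881.00
Fee: $44,850.00 + $27,162.50 + $9,942.50 + $9,125.00 + $10,881.00 = $101,961.00

$101,961.00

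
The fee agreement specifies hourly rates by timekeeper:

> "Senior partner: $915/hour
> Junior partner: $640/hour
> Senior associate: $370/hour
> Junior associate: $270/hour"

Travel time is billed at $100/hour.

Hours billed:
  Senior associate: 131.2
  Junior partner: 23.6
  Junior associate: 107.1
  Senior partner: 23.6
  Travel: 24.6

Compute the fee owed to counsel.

$116,619.00

Senior partner: 23.6 × $915 = $21,594.00
Junior partner: 23.6 × $640 = $15,104.00
Senior associate: 131.2 × $370 = $48,544.00
Junior associate: 107.1 × $270 = $28,917.00
Subtotal: $21,594.00 + $15,104.00 + $48,544.00 + $28,917.00 = $114,159.00
Travel: 24.6 × $100 = $2,460.00
Total: $114,159.00 + $2,460.00 = $116,619.00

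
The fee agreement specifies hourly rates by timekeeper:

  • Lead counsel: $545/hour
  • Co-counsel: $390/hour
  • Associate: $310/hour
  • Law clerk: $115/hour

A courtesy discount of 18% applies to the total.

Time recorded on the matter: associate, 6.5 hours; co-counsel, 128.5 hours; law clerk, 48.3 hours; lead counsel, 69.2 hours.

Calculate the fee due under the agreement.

$78,226.77

Lead counsel: 69.2 × $545 = $37,714.00
Co-counsel: 128.5 × $390 = $50,115.00
Associate: 6.5 × $310 = $2,015.00
Law clerk: 48.3 × $115 = $5,554.50
Subtotal: $95,398.50
Less 18% discount: −$17,171.73
Total: $95,398.50 − $17,171.73 = $78,226.77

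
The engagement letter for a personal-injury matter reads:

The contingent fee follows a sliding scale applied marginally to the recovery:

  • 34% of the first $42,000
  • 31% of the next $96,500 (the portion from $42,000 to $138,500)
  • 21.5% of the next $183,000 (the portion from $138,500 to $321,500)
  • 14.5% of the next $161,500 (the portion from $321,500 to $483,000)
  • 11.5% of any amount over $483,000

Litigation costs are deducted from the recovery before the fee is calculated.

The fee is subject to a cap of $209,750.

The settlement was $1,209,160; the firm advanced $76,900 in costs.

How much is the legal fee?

$181,622.40

Fee base (net of costs): $1,209,160 − $76,900 = $1,132,260
First $42,000 at 34% = $14,280.00
Next $96,500 at 31% = $29,915.00
Next $183,000 at 21.5% = $39,345.00
Next $161,500 at 14.5% = $23,417.50
Remaining $649,260 at 11.5% = $74,664.90
Fee: $14,280.00 + $29,915.00 + $39,345.00 + $23,417.50 + $74,664.90 = $181,622.40
$181,622.40 is under the $209,750 cap.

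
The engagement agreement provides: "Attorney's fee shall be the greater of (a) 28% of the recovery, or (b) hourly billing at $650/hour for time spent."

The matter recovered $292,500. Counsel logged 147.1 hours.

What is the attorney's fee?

$95,615.00

(a) 28% of $292,500 = $81,900.00
(b) 147.1 × $650 = $95,615.00
The greater is (b): $95,615.00.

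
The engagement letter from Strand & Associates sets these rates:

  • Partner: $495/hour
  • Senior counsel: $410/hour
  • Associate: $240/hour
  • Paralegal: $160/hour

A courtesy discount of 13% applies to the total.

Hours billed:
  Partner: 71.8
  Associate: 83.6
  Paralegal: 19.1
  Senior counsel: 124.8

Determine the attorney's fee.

Partner: 71.8 × $495 = $35,541.00
Senior counsel: 124.8 × $410 = $51,168.00
Associate: 83.6 × $240 = $20,064.00
Paralegal: 19.1 × $160 = $3,056.00
Subtotal: $109,829.00
Less 13% discount: −$14,277.77
Total: $109,829.00 − $14,277.77 = $95,551.23

$95,551.23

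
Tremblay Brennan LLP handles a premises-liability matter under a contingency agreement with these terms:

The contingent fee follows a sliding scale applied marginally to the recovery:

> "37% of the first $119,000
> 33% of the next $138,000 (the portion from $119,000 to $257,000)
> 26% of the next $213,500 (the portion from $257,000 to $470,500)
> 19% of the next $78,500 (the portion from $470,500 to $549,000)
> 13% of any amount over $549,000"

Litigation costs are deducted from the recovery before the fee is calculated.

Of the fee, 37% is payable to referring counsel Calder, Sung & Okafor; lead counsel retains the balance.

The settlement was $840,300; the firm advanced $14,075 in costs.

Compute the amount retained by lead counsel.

$123,501.58

Fee base (net of costs): $840,300 − $14,075 = $826,225
First $119,000 at 37% = $44,030.00
Next $138,000 at 33% = $45,540.00
Next $213,500 at 26% = $55,510.00
Next $78,500 at 19% = $14,915.00
Remaining $277,225 at 13% = $36,039.25
Fee: $44,030.00 + $45,540.00 + $55,510.00 + $14,915.00 + $36,039.25 = $196,034.25
Referral share: 37% of $196,034.25 = $72,532.67; lead counsel retains $196,034.25 − $72,532.67 = $123,501.58.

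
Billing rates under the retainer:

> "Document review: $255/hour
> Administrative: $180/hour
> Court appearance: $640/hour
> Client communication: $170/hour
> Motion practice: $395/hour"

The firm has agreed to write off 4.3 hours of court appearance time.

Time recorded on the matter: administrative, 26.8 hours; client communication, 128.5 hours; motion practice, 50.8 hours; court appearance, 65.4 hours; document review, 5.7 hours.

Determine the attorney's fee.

Document review: 5.7 × $255 = $1,453.50
Administrative: 26.8 × $180 = $4,824.00
Court appearance: 65.4 × $640 = $41,856.00
Client communication: 128.5 × $170 = $21,845.00
Motion practice: 50.8 × $395 = $20,066.00
Subtotal: $90,044.50
Write-off: 4.3 × $640 = $2,752.00
Total: $90,044.50 − $2,752.00 = $87,292.50

$87,292.50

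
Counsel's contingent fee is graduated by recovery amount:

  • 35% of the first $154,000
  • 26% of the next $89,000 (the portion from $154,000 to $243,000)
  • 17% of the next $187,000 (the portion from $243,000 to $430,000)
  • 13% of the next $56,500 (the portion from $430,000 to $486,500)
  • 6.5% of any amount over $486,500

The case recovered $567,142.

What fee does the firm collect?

$121,416.73

First $154,000 at 35% = $53,900.00
Next $89,000 at 26% = $23,140.00
Next $187,000 at 17% = $31,790.00
Next $56,500 at 13% = $7,345.00
Remaining $80,642 at 6.5% = $5,241.73
Fee: $53,900.00 + $23,140.00 + $31,790.00 + $7,345.00 + $5,241.73 = $121,416.73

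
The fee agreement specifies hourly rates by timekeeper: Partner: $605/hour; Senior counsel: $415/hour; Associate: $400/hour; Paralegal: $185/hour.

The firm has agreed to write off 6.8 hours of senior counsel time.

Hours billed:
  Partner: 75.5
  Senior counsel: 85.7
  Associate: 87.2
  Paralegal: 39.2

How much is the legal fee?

Partner: 75.5 × $605 = $45,677.50
Senior counsel: 85.7 × $415 = $35,565.50
Associate: 87.2 × $400 = $34,880.00
Paralegal: 39.2 × $185 = $7,252.00
Subtotal: $123,375.00
Write-off: 6.8 × $415 = $2,822.00
Total: $123,375.00 − $2,822.00 = $120,553.00

$120,553.00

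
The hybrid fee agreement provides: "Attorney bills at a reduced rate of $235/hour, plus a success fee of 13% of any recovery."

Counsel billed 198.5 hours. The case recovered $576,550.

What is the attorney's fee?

Hourly: 198.5 × $235 = $46,647.50
Success fee: 13% of $576,550 = $74,951.50
Total: $46,647.50 + $74,951.50 = $121,599.00

$121,599.00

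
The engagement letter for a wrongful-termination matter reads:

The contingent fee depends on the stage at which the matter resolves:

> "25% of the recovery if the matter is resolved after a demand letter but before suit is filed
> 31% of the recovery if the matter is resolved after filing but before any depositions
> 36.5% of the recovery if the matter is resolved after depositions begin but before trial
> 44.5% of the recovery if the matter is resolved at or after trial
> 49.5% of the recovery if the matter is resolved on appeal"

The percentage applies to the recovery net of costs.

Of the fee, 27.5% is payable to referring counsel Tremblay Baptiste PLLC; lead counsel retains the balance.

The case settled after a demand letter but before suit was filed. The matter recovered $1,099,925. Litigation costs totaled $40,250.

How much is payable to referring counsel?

Fee base (net of costs): $1,099,925 − $40,250 = $1,059,675
The matter settled after a demand letter but before suit was filed, so the 25% rate applies.
$1,059,675 × 25% = $264,918.75
Referral share: 27.5% of $264,918.75 = $72,852.66; lead counsel retains $264,918.75 − $72,852.66 = $192,066.09.

$72,852.66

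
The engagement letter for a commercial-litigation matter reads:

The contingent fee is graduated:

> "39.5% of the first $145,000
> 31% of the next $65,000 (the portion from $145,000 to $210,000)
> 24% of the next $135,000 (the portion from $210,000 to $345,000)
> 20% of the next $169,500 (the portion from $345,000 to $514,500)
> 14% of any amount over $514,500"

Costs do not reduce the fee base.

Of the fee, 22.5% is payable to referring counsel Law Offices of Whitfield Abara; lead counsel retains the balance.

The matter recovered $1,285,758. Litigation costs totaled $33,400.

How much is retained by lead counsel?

$195,068.37

Fee base is the gross recovery, $1,285,758; costs are reimbursed separately.
First $145,000 at 39.5% = $57,275.00
Next $65,000 at 31% = $20,150.00
Next $135,000 at 24% = $32,400.00
Next $169,500 at 20% = $33,900.00
Remaining $771,258 at 14% = $107,976.12
Fee: $57,275.00 + $20,150.00 + $32,400.00 + $33,900.00 + $107,976.12 = $251,701.12
Referral share: 22.5% of $251,701.12 = $56,632.75; lead counsel retains $251,701.12 − $56,632.75 = $195,068.37.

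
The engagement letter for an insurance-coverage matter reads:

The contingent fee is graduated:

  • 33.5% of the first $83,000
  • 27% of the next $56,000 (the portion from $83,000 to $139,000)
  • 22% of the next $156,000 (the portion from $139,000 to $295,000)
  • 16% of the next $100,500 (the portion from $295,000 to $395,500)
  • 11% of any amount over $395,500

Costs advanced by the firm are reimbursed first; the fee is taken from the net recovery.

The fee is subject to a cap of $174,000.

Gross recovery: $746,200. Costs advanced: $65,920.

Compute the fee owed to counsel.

Fee base (net of costs): $746,200 − $65,920 = $680,280
First $83,000 at 33.5% = $27,805.00
Next $56,000 at 27% = $15,120.00
Next $156,000 at 22% = $34,320.00
Next $100,500 at 16% = $16,080.00
Remaining $284,780 at 11% = $31,325.80
Fee: $27,805.00 + $15,120.00 + $34,320.00 + $16,080.00 + $31,325.80 = $124,650.80
$124,650.80 is under the $174,000 cap.

$124,650.80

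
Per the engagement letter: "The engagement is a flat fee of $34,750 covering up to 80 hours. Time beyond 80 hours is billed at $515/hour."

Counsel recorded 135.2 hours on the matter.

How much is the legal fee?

Flat fee: $34,750.00
Excess hours: 135.2 − 80 = 55.2
Overrun: 55.2 × $515 = $28,428.00
Total: $34,750.00 + $28,428.00 = $63,178.00

$63,178.00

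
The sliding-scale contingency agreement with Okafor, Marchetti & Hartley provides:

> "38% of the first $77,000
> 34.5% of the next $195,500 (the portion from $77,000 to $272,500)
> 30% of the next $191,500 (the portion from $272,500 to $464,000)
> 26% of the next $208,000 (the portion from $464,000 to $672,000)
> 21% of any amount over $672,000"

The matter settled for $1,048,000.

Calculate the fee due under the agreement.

$287,197.50

First $77,000 at 38% = $29,260.00
Next $195,500 at 34.5% = $67,447.50
Next $191,500 at 30% = $57,450.00
Next $208,000 at 26% = $54,080.00
Remaining $376,000 at 21% = $78,960.00
Fee: $29,260.00 + $67,447.50 + $57,450.00 + $54,080.00 + $78,960.00 = $287,197.50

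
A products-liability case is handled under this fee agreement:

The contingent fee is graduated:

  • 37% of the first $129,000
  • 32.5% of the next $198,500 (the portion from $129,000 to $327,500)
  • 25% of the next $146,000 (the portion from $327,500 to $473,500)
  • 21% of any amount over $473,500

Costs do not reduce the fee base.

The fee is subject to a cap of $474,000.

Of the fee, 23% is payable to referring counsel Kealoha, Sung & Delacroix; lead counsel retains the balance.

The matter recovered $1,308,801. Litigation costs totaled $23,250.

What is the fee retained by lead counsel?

Fee base is the gross recovery, $1,308,801; costs are reimbursed separately.
First $129,000 at 37% = $47,730.00
Next $198,500 at 32.5% = $64,512.50
Next $146,000 at 25% = $36,500.00
Remaining $835,301 at 21% = $175,413.21
Fee: $47,730.00 + $64,512.50 + $36,500.00 + $175,413.21 = $324,155.71
$324,155.71 is under the $474,000 cap.
Referral share: 23% of $324,155.71 = $74,555.81; lead counsel retains $324,155.71 − $74,555.81 = $249,599.90.

$249,599.90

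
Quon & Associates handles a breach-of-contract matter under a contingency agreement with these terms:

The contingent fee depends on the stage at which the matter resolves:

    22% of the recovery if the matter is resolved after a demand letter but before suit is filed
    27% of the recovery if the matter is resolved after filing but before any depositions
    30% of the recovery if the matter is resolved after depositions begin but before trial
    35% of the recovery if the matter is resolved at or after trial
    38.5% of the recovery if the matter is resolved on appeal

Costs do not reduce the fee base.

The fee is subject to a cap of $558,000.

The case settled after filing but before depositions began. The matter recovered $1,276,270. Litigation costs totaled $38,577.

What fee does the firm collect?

$344,592.90

Fee base is the gross recovery, $1,276,270; costs are reimbursed separately.
The matter settled after filing but before depositions began, so the 27% rate applies.
$1,276,270 × 27% = $344,592.90
$344,592.90 is under the $558,000 cap.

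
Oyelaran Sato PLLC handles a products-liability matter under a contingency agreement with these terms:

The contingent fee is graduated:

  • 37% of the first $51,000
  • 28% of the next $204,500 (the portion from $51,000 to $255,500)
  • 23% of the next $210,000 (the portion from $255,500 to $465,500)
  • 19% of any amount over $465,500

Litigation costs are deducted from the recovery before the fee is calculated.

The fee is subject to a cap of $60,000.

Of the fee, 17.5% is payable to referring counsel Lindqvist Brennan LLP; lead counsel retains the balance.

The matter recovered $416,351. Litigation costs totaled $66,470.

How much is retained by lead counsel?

Fee base (net of costs): $416,351 − $66,470 = $349,881
First $51,000 at 37% = $18,870.00
Next $204,500 at 28% = $57,260.00
Remaining $94,381 at 23% = $21,707.63
Fee: $18,870.00 + $57,260.00 + $21,707.63 = $97,837.63
$97,837.63 exceeds the $60,000 cap, so the fee is capped at $60,000.00.
Referral share: 17.5% of $60,000.00 = $10,500.00; lead counsel retains $60,000.00 − $10,500.00 = $49,500.00.

$49,500.00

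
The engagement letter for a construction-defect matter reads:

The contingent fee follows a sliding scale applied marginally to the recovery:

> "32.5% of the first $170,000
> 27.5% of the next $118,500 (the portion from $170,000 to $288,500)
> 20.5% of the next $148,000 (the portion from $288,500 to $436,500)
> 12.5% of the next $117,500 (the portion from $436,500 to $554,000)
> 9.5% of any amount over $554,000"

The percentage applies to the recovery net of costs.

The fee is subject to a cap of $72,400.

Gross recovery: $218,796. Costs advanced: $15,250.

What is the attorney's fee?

Fee base (net of costs): $218,796 − $15,250 = $203,546
First $170,000 at 32.5% = $55,250.00
Remaining $33,546 at 27.5% = $9,225.15
Fee: $55,250.00 + $9,225.15 = $64,475.15
$64,475.15 is under the $72,400 cap.

$64,475.15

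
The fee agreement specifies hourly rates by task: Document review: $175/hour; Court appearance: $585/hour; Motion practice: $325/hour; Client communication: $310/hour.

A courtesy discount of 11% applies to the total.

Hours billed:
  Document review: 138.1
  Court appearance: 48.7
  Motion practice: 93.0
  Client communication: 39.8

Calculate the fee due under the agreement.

$84,745.80

Document review: 138.1 × $175 = $24,167.50
Court appearance: 48.7 × $585 = $28,489.50
Motion practice: 93.0 × $325 = $30,225.00
Client communication: 39.8 × $310 = $12,338.00
Subtotal: $95,220.00
Less 11% discount: −$10,474.20
Total: $95,220.00 − $10,474.20 = $84,745.80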